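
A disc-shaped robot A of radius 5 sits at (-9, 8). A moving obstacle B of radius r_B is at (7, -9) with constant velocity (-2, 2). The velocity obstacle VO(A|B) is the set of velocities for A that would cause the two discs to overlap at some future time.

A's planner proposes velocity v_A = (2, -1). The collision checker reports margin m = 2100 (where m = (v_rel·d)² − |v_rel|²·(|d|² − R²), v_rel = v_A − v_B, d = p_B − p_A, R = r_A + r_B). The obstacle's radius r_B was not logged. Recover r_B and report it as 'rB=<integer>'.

m = 2100
d = (16, -17);  v_rel = (4, -3),  |v_rel|² = 25
v_rel×d = (4)·(-17) − (-3)·(16) = -20
since m = R²·25 − (-20)²:  R² = (400 + 2100) / 25 = 100
R = √100 = 10  ⇒  r_B = 10 − 5 = 5

rB=5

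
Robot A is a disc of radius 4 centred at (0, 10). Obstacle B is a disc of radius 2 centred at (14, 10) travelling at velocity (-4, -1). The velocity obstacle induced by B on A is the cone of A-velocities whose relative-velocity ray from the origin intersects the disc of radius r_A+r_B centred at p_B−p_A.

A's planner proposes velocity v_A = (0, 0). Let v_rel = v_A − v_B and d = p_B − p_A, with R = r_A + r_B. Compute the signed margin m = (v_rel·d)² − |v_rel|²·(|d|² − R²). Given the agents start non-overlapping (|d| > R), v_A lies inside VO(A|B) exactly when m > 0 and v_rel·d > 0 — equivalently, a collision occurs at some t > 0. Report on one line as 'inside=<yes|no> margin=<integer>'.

d = (14, 0),  |d|² = 196;  R = 4+2 = 6,  c = 196−6² = 160
v_rel = (4, 1),  |v_rel|² = 17;  v_rel·d = (4)·(14) + (1)·(0) = 56
17·t² − 112·t + 160 = 0  ⇒  m = 56² − 17·160 = 416
m = 416 > 0,  v_rel·d = 56 > 0  ⇒  inside

inside=yes margin=416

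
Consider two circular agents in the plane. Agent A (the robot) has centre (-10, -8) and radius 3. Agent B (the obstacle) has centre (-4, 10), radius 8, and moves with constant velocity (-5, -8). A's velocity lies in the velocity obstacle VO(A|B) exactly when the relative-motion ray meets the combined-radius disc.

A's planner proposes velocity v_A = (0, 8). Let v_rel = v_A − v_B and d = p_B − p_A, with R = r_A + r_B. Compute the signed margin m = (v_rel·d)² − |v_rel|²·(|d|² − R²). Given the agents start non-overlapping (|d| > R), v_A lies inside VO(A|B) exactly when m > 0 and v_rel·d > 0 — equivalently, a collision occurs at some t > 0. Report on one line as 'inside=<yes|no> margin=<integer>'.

d = (6, 18),  |d|² = 360;  R = 3+8 = 11,  c = 360−11² = 239
v_rel = (5, 16),  |v_rel|² = 281;  v_rel·d = (5)·(6) + (16)·(18) = 318
281·t² − 636·t + 239 = 0  ⇒  m = 318² − 281·239 = 33965
m = 33965 > 0,  v_rel·d = 318 > 0  ⇒  inside

inside=yes margin=33965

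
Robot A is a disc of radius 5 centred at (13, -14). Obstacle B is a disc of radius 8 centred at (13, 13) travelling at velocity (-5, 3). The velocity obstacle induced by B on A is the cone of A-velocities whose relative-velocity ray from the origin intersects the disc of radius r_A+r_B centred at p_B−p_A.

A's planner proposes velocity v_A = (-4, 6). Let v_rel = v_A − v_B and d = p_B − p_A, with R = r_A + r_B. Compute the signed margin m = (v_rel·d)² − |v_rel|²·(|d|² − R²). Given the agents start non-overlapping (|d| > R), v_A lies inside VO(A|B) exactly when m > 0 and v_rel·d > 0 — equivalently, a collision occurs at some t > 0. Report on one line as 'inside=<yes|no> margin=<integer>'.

d = (0, 27),  |d|² = 729;  R = 5+8 = 13,  c = 729−13² = 560
v_rel = (1, 3),  |v_rel|² = 10;  v_rel·d = (1)·(0) + (3)·(27) = 81
10·t² − 162·t + 560 = 0  ⇒  m = 81² − 10·560 = 961
m = 961 > 0,  v_rel·d = 81 > 0  ⇒  inside

inside=yes margin=961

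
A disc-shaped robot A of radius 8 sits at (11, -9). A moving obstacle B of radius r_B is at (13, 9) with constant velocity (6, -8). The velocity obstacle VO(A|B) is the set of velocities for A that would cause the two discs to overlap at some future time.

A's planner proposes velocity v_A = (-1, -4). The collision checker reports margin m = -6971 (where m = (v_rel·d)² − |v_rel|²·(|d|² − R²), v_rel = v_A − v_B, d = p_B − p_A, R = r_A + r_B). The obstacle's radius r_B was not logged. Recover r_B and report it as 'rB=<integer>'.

m = -6971
d = (2, 18);  v_rel = (-7, 4),  |v_rel|² = 65
v_rel×d = (-7)·(18) − (4)·(2) = -134
since m = R²·65 − (-134)²:  R² = (17956 + -6971) / 65 = 169
R = √169 = 13  ⇒  r_B = 13 − 8 = 5

rB=5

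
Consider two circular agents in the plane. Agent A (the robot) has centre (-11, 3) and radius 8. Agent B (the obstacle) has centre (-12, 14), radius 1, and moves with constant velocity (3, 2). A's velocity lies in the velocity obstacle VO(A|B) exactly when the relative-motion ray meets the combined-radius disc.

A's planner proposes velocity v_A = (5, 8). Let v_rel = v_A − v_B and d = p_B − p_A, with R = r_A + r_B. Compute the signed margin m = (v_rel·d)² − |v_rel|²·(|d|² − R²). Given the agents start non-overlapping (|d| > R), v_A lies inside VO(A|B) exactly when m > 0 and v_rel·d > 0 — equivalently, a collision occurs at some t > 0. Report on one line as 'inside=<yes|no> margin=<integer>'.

d = (-1, 11),  |d|² = 122;  R = 8+1 = 9,  c = 122−9² = 41
v_rel = (2, 6),  |v_rel|² = 40;  v_rel·d = (2)·(-1) + (6)·(11) = 64
40·t² − 128·t + 41 = 0  ⇒  m = 64² − 40·41 = 2456
m = 2456 > 0,  v_rel·d = 64 > 0  ⇒  inside

inside=yes margin=2456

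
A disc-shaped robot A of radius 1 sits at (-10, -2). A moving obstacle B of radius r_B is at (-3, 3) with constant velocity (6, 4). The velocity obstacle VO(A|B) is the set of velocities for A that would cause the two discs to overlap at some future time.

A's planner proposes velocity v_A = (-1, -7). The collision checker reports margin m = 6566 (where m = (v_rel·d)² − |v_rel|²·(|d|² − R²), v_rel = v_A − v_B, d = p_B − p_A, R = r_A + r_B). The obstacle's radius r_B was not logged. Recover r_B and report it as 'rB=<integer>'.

m = 6566
d = (7, 5);  v_rel = (-7, -11),  |v_rel|² = 170
v_rel×d = (-7)·(5) − (-11)·(7) = 42
since m = R²·170 − 42²:  R² = (1764 + 6566) / 170 = 49
R = √49 = 7  ⇒  r_B = 7 − 1 = 6

rB=6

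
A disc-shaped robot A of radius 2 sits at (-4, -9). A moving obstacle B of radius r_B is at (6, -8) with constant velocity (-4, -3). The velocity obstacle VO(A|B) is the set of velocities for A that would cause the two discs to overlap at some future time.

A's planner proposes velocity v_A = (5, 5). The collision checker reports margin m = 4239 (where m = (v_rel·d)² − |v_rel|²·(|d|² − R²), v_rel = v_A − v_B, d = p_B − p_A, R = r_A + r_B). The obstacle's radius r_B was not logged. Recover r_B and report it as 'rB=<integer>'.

m = 4239
d = (10, 1);  v_rel = (9, 8),  |v_rel|² = 145
v_rel×d = (9)·(1) − (8)·(10) = -71
since m = R²·145 − (-71)²:  R² = (5041 + 4239) / 145 = 64
R = √64 = 8  ⇒  r_B = 8 − 2 = 6

rB=6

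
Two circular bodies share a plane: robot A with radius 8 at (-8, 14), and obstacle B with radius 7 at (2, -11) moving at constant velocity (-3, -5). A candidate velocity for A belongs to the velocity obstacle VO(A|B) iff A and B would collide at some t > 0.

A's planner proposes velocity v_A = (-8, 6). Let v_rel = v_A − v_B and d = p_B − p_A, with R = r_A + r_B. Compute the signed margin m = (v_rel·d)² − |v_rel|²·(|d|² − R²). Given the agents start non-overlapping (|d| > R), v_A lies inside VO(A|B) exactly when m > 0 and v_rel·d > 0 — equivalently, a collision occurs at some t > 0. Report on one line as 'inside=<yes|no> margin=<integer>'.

d = (10, -25),  |d|² = 725;  R = 8+7 = 15,  c = 725−15² = 500
v_rel = (-5, 11),  |v_rel|² = 146;  v_rel·d = (-5)·(10) + (11)·(-25) = -325
146·t² + 650·t + 500 = 0  ⇒  m = (-325)² − 146·500 = 32625
m = 32625 > 0,  v_rel·d = -325 < 0  ⇒  outside

inside=no margin=32625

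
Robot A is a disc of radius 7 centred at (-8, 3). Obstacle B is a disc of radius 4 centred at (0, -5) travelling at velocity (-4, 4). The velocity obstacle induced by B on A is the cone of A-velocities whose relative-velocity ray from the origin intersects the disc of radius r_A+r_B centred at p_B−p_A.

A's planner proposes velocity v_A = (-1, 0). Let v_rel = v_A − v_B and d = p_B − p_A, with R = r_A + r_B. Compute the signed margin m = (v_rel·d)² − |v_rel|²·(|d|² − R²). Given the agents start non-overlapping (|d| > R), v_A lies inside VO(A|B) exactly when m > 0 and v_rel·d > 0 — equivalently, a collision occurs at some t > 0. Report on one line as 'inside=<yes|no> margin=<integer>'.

d = (8, -8),  |d|² = 128;  R = 7+4 = 11,  c = 128−11² = 7
v_rel = (3, -4),  |v_rel|² = 25;  v_rel·d = (3)·(8) + (-4)·(-8) = 56
25·t² − 112·t + 7 = 0  ⇒  m = 56² − 25·7 = 2961
m = 2961 > 0,  v_rel·d = 56 > 0  ⇒  inside

inside=yes margin=2961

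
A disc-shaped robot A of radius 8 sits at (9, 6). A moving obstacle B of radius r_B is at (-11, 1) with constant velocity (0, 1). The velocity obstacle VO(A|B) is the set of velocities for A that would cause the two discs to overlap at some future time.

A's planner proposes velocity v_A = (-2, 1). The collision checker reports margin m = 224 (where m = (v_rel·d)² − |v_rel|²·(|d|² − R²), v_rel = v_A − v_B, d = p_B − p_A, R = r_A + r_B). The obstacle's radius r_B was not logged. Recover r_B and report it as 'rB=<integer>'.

m = 224
d = (-20, -5);  v_rel = (-2, 0),  |v_rel|² = 4
v_rel×d = (-2)·(-5) − (0)·(-20) = 10
since m = R²·4 − 10²:  R² = (100 + 224) / 4 = 81
R = √81 = 9  ⇒  r_B = 9 − 8 = 1

rB=1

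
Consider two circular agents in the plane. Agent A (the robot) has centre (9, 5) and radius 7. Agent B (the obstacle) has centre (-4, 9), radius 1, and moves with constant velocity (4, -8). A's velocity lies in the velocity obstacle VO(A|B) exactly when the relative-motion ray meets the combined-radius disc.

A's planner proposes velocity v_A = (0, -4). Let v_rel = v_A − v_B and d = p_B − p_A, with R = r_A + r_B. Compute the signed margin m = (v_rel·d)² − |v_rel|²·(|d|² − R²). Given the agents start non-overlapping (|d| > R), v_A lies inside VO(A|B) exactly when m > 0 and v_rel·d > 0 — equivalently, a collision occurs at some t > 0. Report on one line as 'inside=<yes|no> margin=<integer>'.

d = (-13, 4),  |d|² = 185;  R = 7+1 = 8,  c = 185−8² = 121
v_rel = (-4, 4),  |v_rel|² = 32;  v_rel·d = (-4)·(-13) + (4)·(4) = 68
32·t² − 136·t + 121 = 0  ⇒  m = 68² − 32·121 = 752
m = 752 > 0,  v_rel·d = 68 > 0  ⇒  inside

inside=yes margin=752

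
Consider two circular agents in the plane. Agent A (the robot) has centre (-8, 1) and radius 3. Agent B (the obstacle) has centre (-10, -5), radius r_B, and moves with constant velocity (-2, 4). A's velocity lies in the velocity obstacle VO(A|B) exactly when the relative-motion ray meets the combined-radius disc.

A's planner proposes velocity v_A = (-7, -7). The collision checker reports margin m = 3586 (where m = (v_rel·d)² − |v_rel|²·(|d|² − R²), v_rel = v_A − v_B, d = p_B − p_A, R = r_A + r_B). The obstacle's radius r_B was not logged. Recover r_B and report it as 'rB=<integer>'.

m = 3586
d = (-2, -6);  v_rel = (-5, -11),  |v_rel|² = 146
v_rel×d = (-5)·(-6) − (-11)·(-2) = 8
since m = R²·146 − 8²:  R² = (64 + 3586) / 146 = 25
R = √25 = 5  ⇒  r_B = 5 − 3 = 2

rB=2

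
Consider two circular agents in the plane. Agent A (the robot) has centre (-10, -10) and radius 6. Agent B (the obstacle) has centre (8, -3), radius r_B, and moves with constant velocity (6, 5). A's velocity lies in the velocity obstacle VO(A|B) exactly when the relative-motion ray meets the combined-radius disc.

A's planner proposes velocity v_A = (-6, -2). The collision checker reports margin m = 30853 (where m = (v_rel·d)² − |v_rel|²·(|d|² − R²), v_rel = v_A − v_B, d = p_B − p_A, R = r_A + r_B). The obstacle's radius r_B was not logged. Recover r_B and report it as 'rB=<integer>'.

m = 30853
d = (18, 7);  v_rel = (-12, -7),  |v_rel|² = 193
v_rel×d = (-12)·(7) − (-7)·(18) = 42
since m = R²·193 − 42²:  R² = (1764 + 30853) / 193 = 169
R = √169 = 13  ⇒  r_B = 13 − 6 = 7

rB=7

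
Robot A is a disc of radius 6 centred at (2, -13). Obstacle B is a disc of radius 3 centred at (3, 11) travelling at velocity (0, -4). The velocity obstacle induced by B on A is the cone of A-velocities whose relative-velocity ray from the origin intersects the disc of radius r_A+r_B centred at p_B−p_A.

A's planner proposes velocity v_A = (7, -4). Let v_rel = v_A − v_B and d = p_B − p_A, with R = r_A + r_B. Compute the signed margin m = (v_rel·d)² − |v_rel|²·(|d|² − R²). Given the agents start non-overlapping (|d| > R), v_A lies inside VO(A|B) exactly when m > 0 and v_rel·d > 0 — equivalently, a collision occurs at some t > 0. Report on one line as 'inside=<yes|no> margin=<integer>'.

d = (1, 24),  |d|² = 577;  R = 6+3 = 9,  c = 577−9² = 496
v_rel = (7, 0),  |v_rel|² = 49;  v_rel·d = (7)·(1) + (0)·(24) = 7
49·t² − 14·t + 496 = 0  ⇒  m = 7² − 49·496 = -24255
m = -24255 < 0,  v_rel·d = 7 > 0  ⇒  outside

inside=no margin=-24255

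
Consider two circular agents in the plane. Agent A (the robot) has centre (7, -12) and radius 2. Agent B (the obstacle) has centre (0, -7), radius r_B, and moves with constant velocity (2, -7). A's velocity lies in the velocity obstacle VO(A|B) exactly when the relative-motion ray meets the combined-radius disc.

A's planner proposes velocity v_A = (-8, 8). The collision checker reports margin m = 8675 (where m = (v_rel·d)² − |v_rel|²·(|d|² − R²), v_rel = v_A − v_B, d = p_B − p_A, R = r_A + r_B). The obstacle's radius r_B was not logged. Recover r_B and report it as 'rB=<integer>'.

m = 8675
d = (-7, 5);  v_rel = (-10, 15),  |v_rel|² = 325
v_rel×d = (-10)·(5) − (15)·(-7) = 55
since m = R²·325 − 55²:  R² = (3025 + 8675) / 325 = 36
R = √36 = 6  ⇒  r_B = 6 − 2 = 4

rB=4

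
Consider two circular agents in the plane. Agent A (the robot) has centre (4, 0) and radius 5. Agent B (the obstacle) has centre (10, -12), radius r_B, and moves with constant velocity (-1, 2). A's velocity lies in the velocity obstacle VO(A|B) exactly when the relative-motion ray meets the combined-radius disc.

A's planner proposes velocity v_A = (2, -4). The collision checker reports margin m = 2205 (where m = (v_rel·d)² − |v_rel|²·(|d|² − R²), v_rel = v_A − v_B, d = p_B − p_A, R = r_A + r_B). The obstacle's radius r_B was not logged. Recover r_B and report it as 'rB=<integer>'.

m = 2205
d = (6, -12);  v_rel = (3, -6),  |v_rel|² = 45
v_rel×d = (3)·(-12) − (-6)·(6) = 0
since m = R²·45 − 0²:  R² = (0 + 2205) / 45 = 49
R = √49 = 7  ⇒  r_B = 7 − 5 = 2

rB=2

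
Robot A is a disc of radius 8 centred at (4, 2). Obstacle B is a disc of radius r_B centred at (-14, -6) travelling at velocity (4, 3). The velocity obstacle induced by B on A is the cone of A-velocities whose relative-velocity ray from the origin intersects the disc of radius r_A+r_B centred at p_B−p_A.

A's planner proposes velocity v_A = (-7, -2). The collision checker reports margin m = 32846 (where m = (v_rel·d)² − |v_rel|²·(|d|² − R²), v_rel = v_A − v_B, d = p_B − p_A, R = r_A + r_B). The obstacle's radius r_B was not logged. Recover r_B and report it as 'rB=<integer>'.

m = 32846
d = (-18, -8);  v_rel = (-11, -5),  |v_rel|² = 146
v_rel×d = (-11)·(-8) − (-5)·(-18) = -2
since m = R²·146 − (-2)²:  R² = (4 + 32846) / 146 = 225
R = √225 = 15  ⇒  r_B = 15 − 8 = 7

rB=7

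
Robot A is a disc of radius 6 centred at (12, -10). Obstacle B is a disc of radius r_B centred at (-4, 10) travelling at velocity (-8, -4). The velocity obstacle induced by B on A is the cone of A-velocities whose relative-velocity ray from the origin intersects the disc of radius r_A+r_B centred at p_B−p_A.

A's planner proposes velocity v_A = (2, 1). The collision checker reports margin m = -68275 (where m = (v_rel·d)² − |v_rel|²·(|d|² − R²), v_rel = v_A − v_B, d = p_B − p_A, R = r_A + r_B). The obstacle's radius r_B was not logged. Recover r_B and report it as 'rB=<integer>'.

m = -68275
d = (-16, 20);  v_rel = (10, 5),  |v_rel|² = 125
v_rel×d = (10)·(20) − (5)·(-16) = 280
since m = R²·125 − 280²:  R² = (78400 + -68275) / 125 = 81
R = √81 = 9  ⇒  r_B = 9 − 6 = 3

rB=3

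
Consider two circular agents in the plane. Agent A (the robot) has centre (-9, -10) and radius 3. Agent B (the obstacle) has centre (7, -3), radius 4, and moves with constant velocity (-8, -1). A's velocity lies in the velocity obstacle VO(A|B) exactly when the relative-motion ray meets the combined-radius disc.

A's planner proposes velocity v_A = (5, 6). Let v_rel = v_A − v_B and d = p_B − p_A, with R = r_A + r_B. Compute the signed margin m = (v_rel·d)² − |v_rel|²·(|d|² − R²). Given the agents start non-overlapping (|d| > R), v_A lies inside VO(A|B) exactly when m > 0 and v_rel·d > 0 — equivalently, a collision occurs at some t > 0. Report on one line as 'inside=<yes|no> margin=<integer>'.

d = (16, 7),  |d|² = 305;  R = 3+4 = 7,  c = 305−7² = 256
v_rel = (13, 7),  |v_rel|² = 218;  v_rel·d = (13)·(16) + (7)·(7) = 257
218·t² − 514·t + 256 = 0  ⇒  m = 257² − 218·256 = 10241
m = 10241 > 0,  v_rel·d = 257 > 0  ⇒  inside

inside=yes margin=10241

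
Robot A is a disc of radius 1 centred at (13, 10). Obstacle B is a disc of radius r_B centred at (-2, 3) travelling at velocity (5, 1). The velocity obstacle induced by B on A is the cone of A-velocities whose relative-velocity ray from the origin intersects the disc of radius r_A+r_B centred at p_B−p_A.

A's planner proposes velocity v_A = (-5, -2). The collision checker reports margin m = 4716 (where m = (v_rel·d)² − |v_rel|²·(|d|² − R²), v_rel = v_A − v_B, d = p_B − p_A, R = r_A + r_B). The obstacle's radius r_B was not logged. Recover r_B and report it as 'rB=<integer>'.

m = 4716
d = (-15, -7);  v_rel = (-10, -3),  |v_rel|² = 109
v_rel×d = (-10)·(-7) − (-3)·(-15) = 25
since m = R²·109 − 25²:  R² = (625 + 4716) / 109 = 49
R = √49 = 7  ⇒  r_B = 7 − 1 = 6

rB=6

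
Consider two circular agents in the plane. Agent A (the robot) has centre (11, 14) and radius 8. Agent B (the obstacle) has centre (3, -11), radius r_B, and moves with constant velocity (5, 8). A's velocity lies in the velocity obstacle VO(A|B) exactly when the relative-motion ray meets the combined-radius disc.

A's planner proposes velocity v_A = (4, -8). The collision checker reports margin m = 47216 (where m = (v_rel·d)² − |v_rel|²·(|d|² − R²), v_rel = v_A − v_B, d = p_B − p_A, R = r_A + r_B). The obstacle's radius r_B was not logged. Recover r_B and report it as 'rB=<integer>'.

m = 47216
d = (-8, -25);  v_rel = (-1, -16),  |v_rel|² = 257
v_rel×d = (-1)·(-25) − (-16)·(-8) = -103
since m = R²·257 − (-103)²:  R² = (10609 + 47216) / 257 = 225
R = √225 = 15  ⇒  r_B = 15 − 8 = 7

rB=7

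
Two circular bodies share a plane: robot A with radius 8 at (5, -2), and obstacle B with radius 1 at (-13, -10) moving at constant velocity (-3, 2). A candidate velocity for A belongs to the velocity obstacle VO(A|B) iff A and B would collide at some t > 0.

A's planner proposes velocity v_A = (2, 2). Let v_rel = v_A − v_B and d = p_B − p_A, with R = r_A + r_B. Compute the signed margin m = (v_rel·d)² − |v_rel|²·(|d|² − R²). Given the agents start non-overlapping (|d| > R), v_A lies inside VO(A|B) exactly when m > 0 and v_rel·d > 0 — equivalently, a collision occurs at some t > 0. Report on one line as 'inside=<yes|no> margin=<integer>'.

d = (-18, -8),  |d|² = 388;  R = 8+1 = 9,  c = 388−9² = 307
v_rel = (5, 0),  |v_rel|² = 25;  v_rel·d = (5)·(-18) + (0)·(-8) = -90
25·t² + 180·t + 307 = 0  ⇒  m = (-90)² − 25·307 = 425
m = 425 > 0,  v_rel·d = -90 < 0  ⇒  outside

inside=no margin=425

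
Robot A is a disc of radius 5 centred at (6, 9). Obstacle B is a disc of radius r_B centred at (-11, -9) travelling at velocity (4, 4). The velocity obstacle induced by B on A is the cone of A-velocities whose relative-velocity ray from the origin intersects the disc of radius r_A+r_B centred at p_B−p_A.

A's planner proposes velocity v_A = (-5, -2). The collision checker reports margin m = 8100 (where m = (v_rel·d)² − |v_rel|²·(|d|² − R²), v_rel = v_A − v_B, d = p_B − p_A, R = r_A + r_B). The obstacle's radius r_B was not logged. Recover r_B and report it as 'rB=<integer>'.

m = 8100
d = (-17, -18);  v_rel = (-9, -6),  |v_rel|² = 117
v_rel×d = (-9)·(-18) − (-6)·(-17) = 60
since m = R²·117 − 60²:  R² = (3600 + 8100) / 117 = 100
R = √100 = 10  ⇒  r_B = 10 − 5 = 5

rB=5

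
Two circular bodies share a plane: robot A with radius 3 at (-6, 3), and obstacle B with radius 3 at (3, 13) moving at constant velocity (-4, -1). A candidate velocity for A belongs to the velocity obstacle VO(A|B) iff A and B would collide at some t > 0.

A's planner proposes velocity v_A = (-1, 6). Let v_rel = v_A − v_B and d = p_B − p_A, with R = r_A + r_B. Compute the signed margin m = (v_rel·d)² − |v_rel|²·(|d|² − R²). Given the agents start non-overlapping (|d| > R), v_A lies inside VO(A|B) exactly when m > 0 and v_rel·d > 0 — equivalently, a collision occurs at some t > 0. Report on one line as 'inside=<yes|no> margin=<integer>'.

d = (9, 10),  |d|² = 181;  R = 3+3 = 6,  c = 181−6² = 145
v_rel = (3, 7),  |v_rel|² = 58;  v_rel·d = (3)·(9) + (7)·(10) = 97
58·t² − 194·t + 145 = 0  ⇒  m = 97² − 58·145 = 999
m = 999 > 0,  v_rel·d = 97 > 0  ⇒  inside

inside=yes margin=999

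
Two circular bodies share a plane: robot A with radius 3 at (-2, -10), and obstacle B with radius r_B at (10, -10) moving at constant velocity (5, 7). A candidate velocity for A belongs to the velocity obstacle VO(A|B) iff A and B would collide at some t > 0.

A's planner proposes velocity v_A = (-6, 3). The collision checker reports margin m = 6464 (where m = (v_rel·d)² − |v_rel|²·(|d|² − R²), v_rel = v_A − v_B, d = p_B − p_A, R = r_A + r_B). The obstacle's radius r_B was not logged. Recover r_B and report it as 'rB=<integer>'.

m = 6464
d = (12, 0);  v_rel = (-11, -4),  |v_rel|² = 137
v_rel×d = (-11)·(0) − (-4)·(12) = 48
since m = R²·137 − 48²:  R² = (2304 + 6464) / 137 = 64
R = √64 = 8  ⇒  r_B = 8 − 3 = 5

rB=5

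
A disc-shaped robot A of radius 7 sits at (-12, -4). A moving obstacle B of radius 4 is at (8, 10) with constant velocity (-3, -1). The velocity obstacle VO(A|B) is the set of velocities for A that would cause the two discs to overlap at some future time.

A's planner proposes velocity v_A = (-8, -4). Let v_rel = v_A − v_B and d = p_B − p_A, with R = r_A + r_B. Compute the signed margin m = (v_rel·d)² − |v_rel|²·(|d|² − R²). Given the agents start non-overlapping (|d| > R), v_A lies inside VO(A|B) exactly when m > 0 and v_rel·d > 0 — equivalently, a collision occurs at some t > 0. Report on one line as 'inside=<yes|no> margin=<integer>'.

d = (20, 14),  |d|² = 596;  R = 7+4 = 11,  c = 596−11² = 475
v_rel = (-5, -3),  |v_rel|² = 34;  v_rel·d = (-5)·(20) + (-3)·(14) = -142
34·t² + 284·t + 475 = 0  ⇒  m = (-142)² − 34·475 = 4014
m = 4014 > 0,  v_rel·d = -142 < 0  ⇒  outside

inside=no margin=4014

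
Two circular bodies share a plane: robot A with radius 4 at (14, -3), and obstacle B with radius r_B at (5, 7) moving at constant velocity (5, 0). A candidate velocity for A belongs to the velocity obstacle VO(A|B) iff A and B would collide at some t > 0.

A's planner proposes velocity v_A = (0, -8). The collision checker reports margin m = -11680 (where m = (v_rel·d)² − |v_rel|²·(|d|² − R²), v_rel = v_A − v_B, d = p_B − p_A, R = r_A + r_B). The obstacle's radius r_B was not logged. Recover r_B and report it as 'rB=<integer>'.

m = -11680
d = (-9, 10);  v_rel = (-5, -8),  |v_rel|² = 89
v_rel×d = (-5)·(10) − (-8)·(-9) = -122
since m = R²·89 − (-122)²:  R² = (14884 + -11680) / 89 = 36
R = √36 = 6  ⇒  r_B = 6 − 4 = 2

rB=2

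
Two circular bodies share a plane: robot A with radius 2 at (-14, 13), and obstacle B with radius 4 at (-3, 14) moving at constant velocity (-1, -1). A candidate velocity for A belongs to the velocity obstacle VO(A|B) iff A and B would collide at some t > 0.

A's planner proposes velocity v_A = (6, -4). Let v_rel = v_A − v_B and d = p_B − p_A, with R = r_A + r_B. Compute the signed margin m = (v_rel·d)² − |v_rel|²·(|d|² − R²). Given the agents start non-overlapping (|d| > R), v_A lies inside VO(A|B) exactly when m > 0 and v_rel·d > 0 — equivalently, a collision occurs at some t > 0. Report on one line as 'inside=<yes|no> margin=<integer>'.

d = (11, 1),  |d|² = 122;  R = 2+4 = 6,  c = 122−6² = 86
v_rel = (7, -3),  |v_rel|² = 58;  v_rel·d = (7)·(11) + (-3)·(1) = 74
58·t² − 148·t + 86 = 0  ⇒  m = 74² − 58·86 = 488
m = 488 > 0,  v_rel·d = 74 > 0  ⇒  inside

inside=yes margin=488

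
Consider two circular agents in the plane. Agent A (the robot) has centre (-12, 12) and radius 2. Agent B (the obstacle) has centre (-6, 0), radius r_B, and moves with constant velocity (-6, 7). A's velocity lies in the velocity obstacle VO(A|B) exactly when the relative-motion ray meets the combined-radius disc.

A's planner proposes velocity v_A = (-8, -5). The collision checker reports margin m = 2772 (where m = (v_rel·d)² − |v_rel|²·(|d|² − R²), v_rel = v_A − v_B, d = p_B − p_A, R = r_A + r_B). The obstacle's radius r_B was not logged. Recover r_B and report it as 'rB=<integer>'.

m = 2772
d = (6, -12);  v_rel = (-2, -12),  |v_rel|² = 148
v_rel×d = (-2)·(-12) − (-12)·(6) = 96
since m = R²·148 − 96²:  R² = (9216 + 2772) / 148 = 81
R = √81 = 9  ⇒  r_B = 9 − 2 = 7

rB=7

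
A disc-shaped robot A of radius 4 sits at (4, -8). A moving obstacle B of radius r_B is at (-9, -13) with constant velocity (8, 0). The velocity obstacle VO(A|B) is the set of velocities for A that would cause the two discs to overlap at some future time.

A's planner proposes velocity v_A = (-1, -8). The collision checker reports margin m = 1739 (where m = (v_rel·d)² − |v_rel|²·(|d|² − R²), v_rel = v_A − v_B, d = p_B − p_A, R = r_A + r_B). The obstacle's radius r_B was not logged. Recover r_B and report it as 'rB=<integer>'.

m = 1739
d = (-13, -5);  v_rel = (-9, -8),  |v_rel|² = 145
v_rel×d = (-9)·(-5) − (-8)·(-13) = -59
since m = R²·145 − (-59)²:  R² = (3481 + 1739) / 145 = 36
R = √36 = 6  ⇒  r_B = 6 − 4 = 2

rB=2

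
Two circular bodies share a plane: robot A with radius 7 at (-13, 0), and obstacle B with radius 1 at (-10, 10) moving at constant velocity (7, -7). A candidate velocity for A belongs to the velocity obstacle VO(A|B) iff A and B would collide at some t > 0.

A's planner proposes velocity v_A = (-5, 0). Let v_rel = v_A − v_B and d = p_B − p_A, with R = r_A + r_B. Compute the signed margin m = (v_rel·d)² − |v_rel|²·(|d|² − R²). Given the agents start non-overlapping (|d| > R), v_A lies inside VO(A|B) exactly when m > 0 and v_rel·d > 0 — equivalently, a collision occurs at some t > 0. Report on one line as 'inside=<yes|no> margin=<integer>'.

d = (3, 10),  |d|² = 109;  R = 7+1 = 8,  c = 109−8² = 45
v_rel = (-12, 7),  |v_rel|² = 193;  v_rel·d = (-12)·(3) + (7)·(10) = 34
193·t² − 68·t + 45 = 0  ⇒  m = 34² − 193·45 = -7529
m = -7529 < 0,  v_rel·d = 34 > 0  ⇒  outside

inside=no margin=-7529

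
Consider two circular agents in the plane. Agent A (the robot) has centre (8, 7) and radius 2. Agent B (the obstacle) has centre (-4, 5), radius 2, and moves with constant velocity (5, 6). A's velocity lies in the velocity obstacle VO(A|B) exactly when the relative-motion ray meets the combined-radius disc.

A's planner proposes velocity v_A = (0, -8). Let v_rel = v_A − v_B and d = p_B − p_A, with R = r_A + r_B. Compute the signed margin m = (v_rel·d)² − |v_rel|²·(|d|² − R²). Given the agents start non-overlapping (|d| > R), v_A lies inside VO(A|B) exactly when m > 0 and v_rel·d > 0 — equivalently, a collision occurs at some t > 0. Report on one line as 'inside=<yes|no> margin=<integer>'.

d = (-12, -2),  |d|² = 148;  R = 2+2 = 4,  c = 148−4² = 132
v_rel = (-5, -14),  |v_rel|² = 221;  v_rel·d = (-5)·(-12) + (-14)·(-2) = 88
221·t² − 176·t + 132 = 0  ⇒  m = 88² − 221·132 = -21428
m = -21428 < 0,  v_rel·d = 88 > 0  ⇒  outside

inside=no margin=-21428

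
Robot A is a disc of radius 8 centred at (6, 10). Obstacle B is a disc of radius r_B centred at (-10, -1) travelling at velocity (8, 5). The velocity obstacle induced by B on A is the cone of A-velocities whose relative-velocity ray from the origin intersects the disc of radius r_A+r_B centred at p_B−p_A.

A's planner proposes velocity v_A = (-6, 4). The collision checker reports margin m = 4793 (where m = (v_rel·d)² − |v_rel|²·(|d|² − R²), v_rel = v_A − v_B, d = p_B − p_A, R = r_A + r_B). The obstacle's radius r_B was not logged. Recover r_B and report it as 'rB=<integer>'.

m = 4793
d = (-16, -11);  v_rel = (-14, -1),  |v_rel|² = 197
v_rel×d = (-14)·(-11) − (-1)·(-16) = 138
since m = R²·197 − 138²:  R² = (19044 + 4793) / 197 = 121
R = √121 = 11  ⇒  r_B = 11 − 8 = 3

rB=3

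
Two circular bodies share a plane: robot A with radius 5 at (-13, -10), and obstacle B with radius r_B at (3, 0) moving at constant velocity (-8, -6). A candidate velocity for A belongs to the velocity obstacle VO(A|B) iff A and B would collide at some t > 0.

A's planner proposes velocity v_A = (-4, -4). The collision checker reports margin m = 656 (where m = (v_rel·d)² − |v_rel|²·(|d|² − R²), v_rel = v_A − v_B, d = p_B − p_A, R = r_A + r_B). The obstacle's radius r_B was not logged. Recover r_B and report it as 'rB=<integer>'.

m = 656
d = (16, 10);  v_rel = (4, 2),  |v_rel|² = 20
v_rel×d = (4)·(10) − (2)·(16) = 8
since m = R²·20 − 8²:  R² = (64 + 656) / 20 = 36
R = √36 = 6  ⇒  r_B = 6 − 5 = 1

rB=1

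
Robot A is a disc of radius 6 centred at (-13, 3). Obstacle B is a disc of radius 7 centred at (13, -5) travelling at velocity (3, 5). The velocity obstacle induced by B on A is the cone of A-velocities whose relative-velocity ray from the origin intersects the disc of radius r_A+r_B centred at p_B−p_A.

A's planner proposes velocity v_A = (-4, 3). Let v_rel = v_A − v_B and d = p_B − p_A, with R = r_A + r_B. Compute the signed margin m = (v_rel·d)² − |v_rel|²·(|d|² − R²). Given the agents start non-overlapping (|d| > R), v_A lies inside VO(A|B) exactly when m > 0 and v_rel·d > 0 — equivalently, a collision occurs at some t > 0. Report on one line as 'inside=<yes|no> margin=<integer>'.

d = (26, -8),  |d|² = 740;  R = 6+7 = 13,  c = 740−13² = 571
v_rel = (-7, -2),  |v_rel|² = 53;  v_rel·d = (-7)·(26) + (-2)·(-8) = -166
53·t² + 332·t + 571 = 0  ⇒  m = (-166)² − 53·571 = -2707
m = -2707 < 0,  v_rel·d = -166 < 0  ⇒  outside

inside=no margin=-2707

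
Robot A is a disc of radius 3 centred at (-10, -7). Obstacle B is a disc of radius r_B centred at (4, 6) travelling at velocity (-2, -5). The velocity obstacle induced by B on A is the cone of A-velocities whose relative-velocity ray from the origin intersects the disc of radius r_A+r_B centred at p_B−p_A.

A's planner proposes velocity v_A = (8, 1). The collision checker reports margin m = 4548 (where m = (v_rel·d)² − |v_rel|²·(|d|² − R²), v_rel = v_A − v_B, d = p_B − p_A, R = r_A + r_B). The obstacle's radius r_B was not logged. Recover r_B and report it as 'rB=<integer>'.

m = 4548
d = (14, 13);  v_rel = (10, 6),  |v_rel|² = 136
v_rel×d = (10)·(13) − (6)·(14) = 46
since m = R²·136 − 46²:  R² = (2116 + 4548) / 136 = 49
R = √49 = 7  ⇒  r_B = 7 − 3 = 4

rB=4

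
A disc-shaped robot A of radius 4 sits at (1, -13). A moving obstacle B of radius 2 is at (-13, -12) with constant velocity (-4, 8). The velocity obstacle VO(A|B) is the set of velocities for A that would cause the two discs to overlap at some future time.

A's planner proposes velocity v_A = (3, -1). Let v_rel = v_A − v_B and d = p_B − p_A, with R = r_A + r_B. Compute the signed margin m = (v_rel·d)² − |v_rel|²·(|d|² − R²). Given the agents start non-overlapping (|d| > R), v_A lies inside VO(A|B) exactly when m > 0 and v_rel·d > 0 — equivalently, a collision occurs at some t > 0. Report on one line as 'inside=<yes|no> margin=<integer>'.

d = (-14, 1),  |d|² = 197;  R = 4+2 = 6,  c = 197−6² = 161
v_rel = (7, -9),  |v_rel|² = 130;  v_rel·d = (7)·(-14) + (-9)·(1) = -107
130·t² + 214·t + 161 = 0  ⇒  m = (-107)² − 130·161 = -9481
m = -9481 < 0,  v_rel·d = -107 < 0  ⇒  outside

inside=no margin=-9481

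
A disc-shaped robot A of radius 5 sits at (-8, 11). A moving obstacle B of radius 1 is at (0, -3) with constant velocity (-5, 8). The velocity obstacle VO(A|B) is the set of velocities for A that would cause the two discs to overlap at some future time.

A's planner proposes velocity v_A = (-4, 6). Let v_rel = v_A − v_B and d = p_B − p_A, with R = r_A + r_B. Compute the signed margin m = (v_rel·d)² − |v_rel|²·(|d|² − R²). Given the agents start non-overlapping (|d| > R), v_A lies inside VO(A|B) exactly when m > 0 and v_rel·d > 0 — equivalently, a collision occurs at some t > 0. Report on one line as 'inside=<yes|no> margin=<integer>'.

d = (8, -14),  |d|² = 260;  R = 5+1 = 6,  c = 260−6² = 224
v_rel = (1, -2),  |v_rel|² = 5;  v_rel·d = (1)·(8) + (-2)·(-14) = 36
5·t² − 72·t + 224 = 0  ⇒  m = 36² − 5·224 = 176
m = 176 > 0,  v_rel·d = 36 > 0  ⇒  inside

inside=yes margin=176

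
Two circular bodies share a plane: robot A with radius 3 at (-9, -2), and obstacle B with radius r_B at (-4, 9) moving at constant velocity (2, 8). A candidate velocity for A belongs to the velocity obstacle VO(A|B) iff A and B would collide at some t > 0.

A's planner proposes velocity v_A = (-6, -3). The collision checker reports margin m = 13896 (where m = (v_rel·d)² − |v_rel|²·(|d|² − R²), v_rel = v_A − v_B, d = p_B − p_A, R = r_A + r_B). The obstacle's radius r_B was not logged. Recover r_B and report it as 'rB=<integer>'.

m = 13896
d = (5, 11);  v_rel = (-8, -11),  |v_rel|² = 185
v_rel×d = (-8)·(11) − (-11)·(5) = -33
since m = R²·185 − (-33)²:  R² = (1089 + 13896) / 185 = 81
R = √81 = 9  ⇒  r_B = 9 − 3 = 6

rB=6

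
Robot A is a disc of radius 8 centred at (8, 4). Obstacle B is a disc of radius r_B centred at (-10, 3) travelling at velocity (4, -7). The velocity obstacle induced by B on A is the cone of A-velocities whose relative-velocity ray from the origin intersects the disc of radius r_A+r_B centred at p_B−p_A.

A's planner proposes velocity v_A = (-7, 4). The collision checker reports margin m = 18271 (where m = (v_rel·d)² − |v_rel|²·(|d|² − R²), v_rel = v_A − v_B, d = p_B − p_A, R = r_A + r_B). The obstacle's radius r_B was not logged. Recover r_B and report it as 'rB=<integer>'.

m = 18271
d = (-18, -1);  v_rel = (-11, 11),  |v_rel|² = 242
v_rel×d = (-11)·(-1) − (11)·(-18) = 209
since m = R²·242 − 209²:  R² = (43681 + 18271) / 242 = 256
R = √256 = 16  ⇒  r_B = 16 − 8 = 8

rB=8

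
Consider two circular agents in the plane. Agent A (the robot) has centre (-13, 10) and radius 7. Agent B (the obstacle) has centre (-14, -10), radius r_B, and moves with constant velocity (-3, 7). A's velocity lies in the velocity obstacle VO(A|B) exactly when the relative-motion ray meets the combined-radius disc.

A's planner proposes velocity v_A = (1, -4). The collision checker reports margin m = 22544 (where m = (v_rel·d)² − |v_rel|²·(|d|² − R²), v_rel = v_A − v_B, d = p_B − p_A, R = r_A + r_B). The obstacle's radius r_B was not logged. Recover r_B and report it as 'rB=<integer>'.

m = 22544
d = (-1, -20);  v_rel = (4, -11),  |v_rel|² = 137
v_rel×d = (4)·(-20) − (-11)·(-1) = -91
since m = R²·137 − (-91)²:  R² = (8281 + 22544) / 137 = 225
R = √225 = 15  ⇒  r_B = 15 − 7 = 8

rB=8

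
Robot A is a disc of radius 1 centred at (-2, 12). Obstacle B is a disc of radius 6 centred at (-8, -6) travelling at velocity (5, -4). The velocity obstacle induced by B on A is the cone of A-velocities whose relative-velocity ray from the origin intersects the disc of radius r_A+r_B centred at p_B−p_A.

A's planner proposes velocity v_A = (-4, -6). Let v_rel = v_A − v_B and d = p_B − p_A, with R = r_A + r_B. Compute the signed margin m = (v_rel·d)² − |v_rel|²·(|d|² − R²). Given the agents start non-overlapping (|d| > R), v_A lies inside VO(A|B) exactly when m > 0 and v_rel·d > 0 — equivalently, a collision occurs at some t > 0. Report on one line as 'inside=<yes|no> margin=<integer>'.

d = (-6, -18),  |d|² = 360;  R = 1+6 = 7,  c = 360−7² = 311
v_rel = (-9, -2),  |v_rel|² = 85;  v_rel·d = (-9)·(-6) + (-2)·(-18) = 90
85·t² − 180·t + 311 = 0  ⇒  m = 90² − 85·311 = -18335
m = -18335 < 0,  v_rel·d = 90 > 0  ⇒  outside

inside=no margin=-18335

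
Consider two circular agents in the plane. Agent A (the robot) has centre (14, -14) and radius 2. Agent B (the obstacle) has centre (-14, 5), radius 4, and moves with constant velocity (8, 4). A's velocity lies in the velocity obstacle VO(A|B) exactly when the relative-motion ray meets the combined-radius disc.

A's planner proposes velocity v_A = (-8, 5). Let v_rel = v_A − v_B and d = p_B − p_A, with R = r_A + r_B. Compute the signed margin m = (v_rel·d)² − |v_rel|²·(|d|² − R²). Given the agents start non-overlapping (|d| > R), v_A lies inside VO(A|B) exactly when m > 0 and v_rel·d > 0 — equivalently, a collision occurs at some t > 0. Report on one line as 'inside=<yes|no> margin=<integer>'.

d = (-28, 19),  |d|² = 1145;  R = 2+4 = 6,  c = 1145−6² = 1109
v_rel = (-16, 1),  |v_rel|² = 257;  v_rel·d = (-16)·(-28) + (1)·(19) = 467
257·t² − 934·t + 1109 = 0  ⇒  m = 467² − 257·1109 = -66924
m = -66924 < 0,  v_rel·d = 467 > 0  ⇒  outside

inside=no margin=-66924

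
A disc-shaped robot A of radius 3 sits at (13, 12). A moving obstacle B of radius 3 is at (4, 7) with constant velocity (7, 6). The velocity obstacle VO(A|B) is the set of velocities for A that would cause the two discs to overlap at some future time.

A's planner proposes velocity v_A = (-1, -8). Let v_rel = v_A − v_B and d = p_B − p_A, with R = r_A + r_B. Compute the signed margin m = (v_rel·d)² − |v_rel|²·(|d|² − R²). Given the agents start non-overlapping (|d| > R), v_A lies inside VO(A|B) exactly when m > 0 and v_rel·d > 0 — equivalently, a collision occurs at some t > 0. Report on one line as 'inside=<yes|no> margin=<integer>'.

d = (-9, -5),  |d|² = 106;  R = 3+3 = 6,  c = 106−6² = 70
v_rel = (-8, -14),  |v_rel|² = 260;  v_rel·d = (-8)·(-9) + (-14)·(-5) = 142
260·t² − 284·t + 70 = 0  ⇒  m = 142² − 260·70 = 1964
m = 1964 > 0,  v_rel·d = 142 > 0  ⇒  inside

inside=yes margin=1964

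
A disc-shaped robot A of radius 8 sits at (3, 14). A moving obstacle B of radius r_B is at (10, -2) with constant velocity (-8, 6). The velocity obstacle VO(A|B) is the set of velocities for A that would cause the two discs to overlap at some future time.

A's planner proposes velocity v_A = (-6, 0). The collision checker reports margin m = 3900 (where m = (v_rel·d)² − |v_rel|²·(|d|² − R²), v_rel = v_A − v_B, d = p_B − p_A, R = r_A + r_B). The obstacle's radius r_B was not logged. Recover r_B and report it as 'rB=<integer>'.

m = 3900
d = (7, -16);  v_rel = (2, -6),  |v_rel|² = 40
v_rel×d = (2)·(-16) − (-6)·(7) = 10
since m = R²·40 − 10²:  R² = (100 + 3900) / 40 = 100
R = √100 = 10  ⇒  r_B = 10 − 8 = 2

rB=2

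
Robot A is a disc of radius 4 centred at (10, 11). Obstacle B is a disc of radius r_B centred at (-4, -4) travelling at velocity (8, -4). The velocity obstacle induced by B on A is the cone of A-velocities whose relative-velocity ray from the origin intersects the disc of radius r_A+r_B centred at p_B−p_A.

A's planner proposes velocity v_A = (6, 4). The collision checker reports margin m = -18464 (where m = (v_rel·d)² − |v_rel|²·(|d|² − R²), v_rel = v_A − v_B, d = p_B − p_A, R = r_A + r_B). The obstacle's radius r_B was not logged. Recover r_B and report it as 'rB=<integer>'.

m = -18464
d = (-14, -15);  v_rel = (-2, 8),  |v_rel|² = 68
v_rel×d = (-2)·(-15) − (8)·(-14) = 142
since m = R²·68 − 142²:  R² = (20164 + -18464) / 68 = 25
R = √25 = 5  ⇒  r_B = 5 − 4 = 1

rB=1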